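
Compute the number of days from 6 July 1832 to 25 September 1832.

July 1832: 31 − 6 = 25 days remain.
Then August (31): 31 days.
September 1–25, 1832: 25 days.
Total: 25 + 31 + 25 = 81 days.

81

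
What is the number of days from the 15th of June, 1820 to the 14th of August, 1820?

June 1820: 30 − 15 = 15 days remain.
Then July (31): 31 days.
August 1–14, 1820: 14 days.
Total: 15 + 31 + 14 = 60 days.

60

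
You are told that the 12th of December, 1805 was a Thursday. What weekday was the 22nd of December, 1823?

From December 12, 1805 to December 12, 1823: 18 years, of which 4 contain a Feb 29 — 14×365 + 4×366 = 6574 days.
Within December 1823: 22 − 12 = 10 days.
Total: 6584 days.
6584 mod 7 = 4, so 4 days after Thursday is Monday.

Monday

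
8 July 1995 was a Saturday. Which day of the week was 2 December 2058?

From July 8, 1995 to July 8, 2058: 63 years, of which 16 contain a Feb 29 — 47×365 + 16×366 = 23011 days.
(2000 is a leap year (divisible by 400).)
July 2058: 31 − 8 = 23 days remain.
Then August (31), September (30), October (31), November (30): 31 + 30 + 31 + 30 = 122 days.
December 1–2, 2058: 2 days.
Residual: 147 days.
Total: 23158 days.
23158 mod 7 = 2, so 2 days after Saturday is Monday.

Monday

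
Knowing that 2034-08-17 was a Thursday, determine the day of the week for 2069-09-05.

Day-of-year of August 17, 2034: 229.
Day-of-year of September 5, 2069: 248.
2034 has 365 days, so 365 − 229 = 136 days remain in 2034.
Full years 2035–2068: 25 common + 9 leap = 25×365 + 9×366 = 12419 days.
Total: 136 + 12419 + 248 = 12803 days.
12803 is a multiple of 7, so 2069-09-05 falls on the same weekday: Thursday.

Thursday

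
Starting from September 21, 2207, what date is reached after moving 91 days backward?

June 22, 2207

Count 91 days before September 21, 2207:
June 2207: 30 − 22 = 8 days remain.
Then July (31), August (31): 31 + 31 = 62 days.
September 1–21, 2207: 21 days.
Total: 8 + 62 + 21 = 91 days.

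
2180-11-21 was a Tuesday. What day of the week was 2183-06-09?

Monday

Day-of-year of November 21, 2180: 326.
Day-of-year of June 9, 2183: 160.
2180 has 366 days, so 366 − 326 = 40 days remain in 2180.
Full years: 2181: 365; 2182: 365. Sum = 730.
Total: 40 + 730 + 160 = 930 days.
930 mod 7 = 6, so 6 days after Tuesday is Monday.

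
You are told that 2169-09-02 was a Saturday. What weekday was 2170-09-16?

September 2169: 30 − 2 = 28 days remain.
Then 11 full months totalling 335 days.
September 1–16, 2170: 16 days.
Total: 28 + 335 + 16 = 379 days.
379 mod 7 = 1, so 1 day after Saturday is Sunday.

Sunday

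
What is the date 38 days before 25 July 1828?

17 June 1828

Count 38 days before July 25, 1828:
June 1828: 30 − 17 = 13 days remain.
July 1–25, 1828: 25 days.
Total: 13 + 25 = 38 days.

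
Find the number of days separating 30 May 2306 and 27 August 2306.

89

May 2306: 31 − 30 = 1 day remains.
Then June (30), July (31): 30 + 31 = 61 days.
August 1–27, 2306: 27 days.
Total: 1 + 61 + 27 = 89 days.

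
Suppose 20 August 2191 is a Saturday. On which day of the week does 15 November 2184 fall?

Count forward from the earlier date (November 15, 2184) to the later (August 20, 2191):
Day-of-year of November 15, 2184: 320.
Day-of-year of August 20, 2191: 232.
2184 has 366 days, so 366 − 320 = 46 days remain in 2184.
Full years: 2185: 365; 2186: 365; 2187: 365; 2188: 366; 2189: 365; 2190: 365. Sum = 2191.
Total: 46 + 2191 + 232 = 2469 days.
2469 mod 7 = 5, so 5 days before Saturday is Monday.

Monday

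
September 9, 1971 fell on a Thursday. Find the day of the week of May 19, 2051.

Friday

Day-of-year of September 9, 1971: 252.
Day-of-year of May 19, 2051: 139.
1971 has 365 days, so 365 − 252 = 113 days remain in 1971.
Full years 1972–2050: 59 common + 20 leap = 59×365 + 20×366 = 28855 days.
Total: 113 + 28855 + 139 = 29107 days.
29107 mod 7 = 1, so 1 day after Thursday is Friday.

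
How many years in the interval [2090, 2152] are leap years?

15

Years divisible by 4: 2092, 2096, …, 2152 — 16 in all.
Of these, 2100 is divisible by 100 but not 400, so not leap.
Leap years: 16 − 1 = 15.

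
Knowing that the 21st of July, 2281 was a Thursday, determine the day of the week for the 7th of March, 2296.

From July 21, 2281 to July 21, 2295: 14 years, of which 3 contain a Feb 29 — 11×365 + 3×366 = 5113 days.
July 2295: 31 − 21 = 10 days remain.
Then August (31), September (30), October (31), November (30), December (31), January (31), February 2296 (29): 31 + 30 + 31 + 30 + 31 + 31 + 29 = 213 days.
March 1–7, 2296: 7 days.
Residual: 230 days.
Total: 5343 days.
5343 mod 7 = 2, so 2 days after Thursday is Saturday.

Saturday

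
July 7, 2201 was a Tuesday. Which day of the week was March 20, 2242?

Day-of-year of July 7, 2201: 188.
Day-of-year of March 20, 2242: 79.
2201 has 365 days, so 365 − 188 = 177 days remain in 2201.
Full years 2202–2241: 30 common + 10 leap = 30×365 + 10×366 = 14610 days.
Total: 177 + 14610 + 79 = 14866 days.
14866 mod 7 = 5, so 5 days after Tuesday is Sunday.

Sunday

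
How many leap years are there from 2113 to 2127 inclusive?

3

Years divisible by 4 in [2113, 2127]: 2116, 2120, 2124.
No century exceptions apply. Count: 3.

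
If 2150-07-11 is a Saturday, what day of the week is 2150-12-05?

July 2150: 31 − 11 = 20 days remain.
Then August (31), September (30), October (31), November (30): 31 + 30 + 31 + 30 = 122 days.
December 1–5, 2150: 5 days.
Total: 20 + 122 + 5 = 147 days.
147 is a multiple of 7, so 2150-12-05 falls on the same weekday: Saturday.

Saturday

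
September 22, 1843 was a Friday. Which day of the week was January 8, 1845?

Wednesday

September 22, 1843 → September 22, 1844: 366 days (1844 is a leap year).
September 1844: 30 − 22 = 8 days remain.
Then October (31), November (30), December (31): 31 + 30 + 31 = 92 days.
January 1–8, 1845: 8 days.
Residual: 108 days.
Total: 474 days.
474 mod 7 = 5, so 5 days after Friday is Wednesday.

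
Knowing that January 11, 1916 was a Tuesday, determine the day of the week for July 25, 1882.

Tuesday

Count forward from the earlier date (July 25, 1882) to the later (January 11, 1916):
From July 25, 1882 to July 25, 1915: 33 years, of which 7 contain a Feb 29 — 26×365 + 7×366 = 12052 days.
(1900 is not a leap year (divisible by 100 but not 400).)
July 1915: 31 − 25 = 6 days remain.
Then August (31), September (30), October (31), November (30), December (31): 31 + 30 + 31 + 30 + 31 = 153 days.
January 1–11, 1916: 11 days.
Residual: 170 days.
Total: 12222 days.
12222 is a multiple of 7, so July 25, 1882 falls on the same weekday: Tuesday.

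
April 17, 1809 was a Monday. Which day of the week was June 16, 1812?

Tuesday

Day-of-year of April 17, 1809: 107.
Day-of-year of June 16, 1812: 168.
1809 has 365 days, so 365 − 107 = 258 days remain in 1809.
Full years: 1810: 365; 1811: 365. Sum = 730.
Total: 258 + 730 + 168 = 1156 days.
1156 mod 7 = 1, so 1 day after Monday is Tuesday.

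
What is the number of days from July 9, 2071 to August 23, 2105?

From July 9, 2071 to July 9, 2105: 34 years, of which 8 contain a Feb 29 — 26×365 + 8×366 = 12418 days.
(2100 is not a leap year (divisible by 100 but not 400).)
July 2105: 31 − 9 = 22 days remain.
August 1–23, 2105: 23 days.
Residual: 45 days.
Total: 12463 days.

12463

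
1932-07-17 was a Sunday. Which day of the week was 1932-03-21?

Count forward from the earlier date (March 21, 1932) to the later (July 17, 1932):
March 1932: 31 − 21 = 10 days remain.
Then April (30), May (31), June (30): 30 + 31 + 30 = 91 days.
July 1–17, 1932: 17 days.
Total: 10 + 91 + 17 = 118 days.
118 mod 7 = 6, so 6 days before Sunday is Monday.

Monday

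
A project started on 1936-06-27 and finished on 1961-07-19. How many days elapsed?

9153

From June 27, 1936 to June 27, 1961: 25 years, of which 6 contain a Feb 29 — 19×365 + 6×366 = 9131 days.
June 1961: 30 − 27 = 3 days remain.
July 1–19, 1961: 19 days.
Residual: 22 days.
Total: 9153 days.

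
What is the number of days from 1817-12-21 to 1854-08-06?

13377

Day-of-year of December 21, 1817: 355.
Day-of-year of August 6, 1854: 218.
1817 has 365 days, so 365 − 355 = 10 days remain in 1817.
Full years 1818–1853: 27 common + 9 leap = 27×365 + 9×366 = 13149 days.
Total: 10 + 13149 + 218 = 13377 days.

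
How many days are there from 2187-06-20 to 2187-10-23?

125

June 2187: 30 − 20 = 10 days remain.
Then July (31), August (31), September (30): 31 + 31 + 30 = 92 days.
October 1–23, 2187: 23 days.
Total: 10 + 92 + 23 = 125 days.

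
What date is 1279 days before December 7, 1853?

June 7, 1850

Count 1279 days before December 7, 1853:
June 7, 1850 → June 7, 1851: 365 days.
June 7, 1851 → June 7, 1852: 366 days (1852 is a leap year).
June 7, 1852 → June 7, 1853: 365 days.
June 1853: 30 − 7 = 23 days remain.
Then July (31), August (31), September (30), October (31), November (30): 31 + 31 + 30 + 31 + 30 = 153 days.
December 1–7, 1853: 7 days.
Residual: 183 days.
Total: 1279 days.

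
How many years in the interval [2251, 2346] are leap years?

Years divisible by 4: 2252, 2256, …, 2344 — 24 in all.
Of these, 2300 is divisible by 100 but not 400, so not leap.
Leap years: 24 − 1 = 23.

23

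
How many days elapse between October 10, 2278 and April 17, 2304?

9320

Day-of-year of October 10, 2278: 283.
Day-of-year of April 17, 2304: 108.
2278 has 365 days, so 365 − 283 = 82 days remain in 2278.
Full years 2279–2303: 20 common + 5 leap = 20×365 + 5×366 = 9130 days.
Total: 82 + 9130 + 108 = 9320 days.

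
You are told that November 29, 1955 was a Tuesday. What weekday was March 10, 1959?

Day-of-year of November 29, 1955: 333.
Day-of-year of March 10, 1959: 69.
1955 has 365 days, so 365 − 333 = 32 days remain in 1955.
Full years: 1956: 366; 1957: 365; 1958: 365. Sum = 1096.
Total: 32 + 1096 + 69 = 1197 days.
1197 is a multiple of 7, so March 10, 1959 falls on the same weekday: Tuesday.

Tuesday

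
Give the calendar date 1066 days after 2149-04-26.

2152-03-27

Count 1066 days after April 26, 2149:
Day-of-year of April 26, 2149: 116.
Day-of-year of March 27, 2152: 87.
2149 has 365 days, so 365 − 116 = 249 days remain in 2149.
Full years: 2150: 365; 2151: 365. Sum = 730.
Total: 249 + 730 + 87 = 1066 days.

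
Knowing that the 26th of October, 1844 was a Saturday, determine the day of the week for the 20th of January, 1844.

Count forward from the earlier date (January 20, 1844) to the later (October 26, 1844):
January 1844: 31 − 20 = 11 days remain.
Then February 1844 (29), March (31), April (30), May (31), June (30), July (31), August (31), September (30): 29 + 31 + 30 + 31 + 30 + 31 + 31 + 30 = 243 days.
October 1–26, 1844: 26 days.
Total: 11 + 243 + 26 = 280 days.
280 is a multiple of 7, so the 20th of January, 1844 falls on the same weekday: Saturday.

Saturday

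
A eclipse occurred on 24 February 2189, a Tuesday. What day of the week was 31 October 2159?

Count forward from the earlier date (October 31, 2159) to the later (February 24, 2189):
From October 31, 2159 to October 31, 2188: 29 years, of which 8 contain a Feb 29 — 21×365 + 8×366 = 10593 days.
October 2188: 31 − 31 = 0 days remain.
Then November (30), December (31), January (31): 30 + 31 + 31 = 92 days.
February 1–24, 2189: 24 days (2189 is not a leap year).
Residual: 116 days.
Total: 10709 days.
10709 mod 7 = 6, so 6 days before Tuesday is Wednesday.

Wednesday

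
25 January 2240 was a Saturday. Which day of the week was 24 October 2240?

Saturday

January 2240: 31 − 25 = 6 days remain.
Then February 2240 (29), March (31), April (30), May (31), June (30), July (31), August (31), September (30): 29 + 31 + 30 + 31 + 30 + 31 + 31 + 30 = 243 days.
October 1–24, 2240: 24 days.
Total: 6 + 243 + 24 = 273 days.
273 is a multiple of 7, so 24 October 2240 falls on the same weekday: Saturday.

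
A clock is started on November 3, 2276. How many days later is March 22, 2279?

869

November 3, 2276 → November 3, 2277: 365 days.
November 3, 2277 → November 3, 2278: 365 days.
November 2278: 30 − 3 = 27 days remain.
Then December (31), January (31), February 2279 (28): 31 + 31 + 28 = 90 days.
March 1–22, 2279: 22 days.
Residual: 139 days.
Total: 869 days.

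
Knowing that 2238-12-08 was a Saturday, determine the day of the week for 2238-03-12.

Count forward from the earlier date (March 12, 2238) to the later (December 8, 2238):
March 2238: 31 − 12 = 19 days remain.
Then April (30), May (31), June (30), July (31), August (31), September (30), October (31), November (30): 30 + 31 + 30 + 31 + 31 + 30 + 31 + 30 = 244 days.
December 1–8, 2238: 8 days.
Total: 19 + 244 + 8 = 271 days.
271 mod 7 = 5, so 5 days before Saturday is Monday.

Monday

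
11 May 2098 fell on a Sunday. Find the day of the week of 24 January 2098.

Friday

Count forward from the earlier date (January 24, 2098) to the later (May 11, 2098):
January 2098: 31 − 24 = 7 days remain.
Then February 2098 (28), March (31), April (30): 28 + 31 + 30 = 89 days.
May 1–11, 2098: 11 days.
Total: 7 + 89 + 11 = 107 days.
107 mod 7 = 2, so 2 days before Sunday is Friday.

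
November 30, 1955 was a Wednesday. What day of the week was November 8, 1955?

Tuesday

Count forward from the earlier date (November 8, 1955) to the later (November 30, 1955):
Within November 1955: 30 − 8 = 22 days.
22 mod 7 = 1, so 1 day before Wednesday is Tuesday.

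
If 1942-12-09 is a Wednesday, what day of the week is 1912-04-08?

Count forward from the earlier date (April 8, 1912) to the later (December 9, 1942):
Day-of-year of April 8, 1912: 99.
Day-of-year of December 9, 1942: 343.
1912 has 366 days, so 366 − 99 = 267 days remain in 1912.
Full years 1913–1941: 22 common + 7 leap = 22×365 + 7×366 = 10592 days.
Total: 267 + 10592 + 343 = 11202 days.
11202 mod 7 = 2, so 2 days before Wednesday is Monday.

Monday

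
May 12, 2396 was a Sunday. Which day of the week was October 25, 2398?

May 2396: 31 − 12 = 19 days remain.
Then 28 full months totalling 852 days.
October 1–25, 2398: 25 days.
Total: 19 + 852 + 25 = 896 days.
896 is a multiple of 7, so October 25, 2398 falls on the same weekday: Sunday.

Sunday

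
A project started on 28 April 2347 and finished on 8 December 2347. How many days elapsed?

224

April 2347: 30 − 28 = 2 days remain.
Then May (31), June (30), July (31), August (31), September (30), October (31), November (30): 31 + 30 + 31 + 31 + 30 + 31 + 30 = 214 days.
December 1–8, 2347: 8 days.
Total: 2 + 214 + 8 = 224 days.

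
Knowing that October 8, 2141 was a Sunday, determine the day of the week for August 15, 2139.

Count forward from the earlier date (August 15, 2139) to the later (October 8, 2141):
August 15, 2139 → August 15, 2140: 366 days (2140 is a leap year).
August 15, 2140 → August 15, 2141: 365 days.
August 2141: 31 − 15 = 16 days remain.
Then September (30): 30 days.
October 1–8, 2141: 8 days.
Residual: 54 days.
Total: 785 days.
785 mod 7 = 1, so 1 day before Sunday is Saturday.

Saturday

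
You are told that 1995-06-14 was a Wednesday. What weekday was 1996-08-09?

June 14, 1995 → June 14, 1996: 366 days (1996 is a leap year).
June 1996: 30 − 14 = 16 days remain.
Then July (31): 31 days.
August 1–9, 1996: 9 days.
Residual: 56 days.
Total: 422 days.
422 mod 7 = 2, so 2 days after Wednesday is Friday.

Friday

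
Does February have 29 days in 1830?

1830 is not a leap year.

No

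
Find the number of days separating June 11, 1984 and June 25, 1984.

Within June 1984: 25 − 11 = 14 days.

14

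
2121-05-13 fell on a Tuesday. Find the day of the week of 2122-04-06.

May 2121: 31 − 13 = 18 days remain.
Then 10 full months totalling 304 days.
April 1–6, 2122: 6 days.
Residual: 328 days.
Total: 328 days.
328 mod 7 = 6, so 6 days after Tuesday is Monday.

Monday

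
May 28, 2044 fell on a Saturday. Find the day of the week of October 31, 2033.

Count forward from the earlier date (October 31, 2033) to the later (May 28, 2044):
Day-of-year of October 31, 2033: 304.
Day-of-year of May 28, 2044: 149.
2033 has 365 days, so 365 − 304 = 61 days remain in 2033.
Full years 2034–2043: 8 common + 2 leap = 8×365 + 2×366 = 3652 days.
Total: 61 + 3652 + 149 = 3862 days.
3862 mod 7 = 5, so 5 days before Saturday is Monday.

Monday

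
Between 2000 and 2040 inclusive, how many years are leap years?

11

Years divisible by 4 in [2000, 2040]: 2000, 2004, 2008, 2012, 2016, 2020, 2024, 2028, 2032, 2036, 2040.
2000 is divisible by 400, so still leap.
No century exceptions apply. Count: 11.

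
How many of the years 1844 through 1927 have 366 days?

20

Years divisible by 4: 1844, 1848, …, 1924 — 21 in all.
Of these, 1900 is divisible by 100 but not 400, so not leap.
Leap years: 21 − 1 = 20.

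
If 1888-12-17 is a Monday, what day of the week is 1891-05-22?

December 17, 1888 → December 17, 1889: 365 days.
December 17, 1889 → December 17, 1890: 365 days.
December 1890: 31 − 17 = 14 days remain.
Then January (31), February 1891 (28), March (31), April (30): 31 + 28 + 31 + 30 = 120 days.
May 1–22, 1891: 22 days.
Residual: 156 days.
Total: 886 days.
886 mod 7 = 4, so 4 days after Monday is Friday.

Friday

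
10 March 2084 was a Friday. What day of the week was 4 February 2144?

Day-of-year of March 10, 2084: 70.
Day-of-year of February 4, 2144: 35.
2084 has 366 days, so 366 − 70 = 296 days remain in 2084.
Full years 2085–2143: 46 common + 13 leap = 46×365 + 13×366 = 21548 days.
Total: 296 + 21548 + 35 = 21879 days.
21879 mod 7 = 4, so 4 days after Friday is Tuesday.

Tuesday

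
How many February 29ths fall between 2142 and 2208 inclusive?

16

Years divisible by 4: 2144, 2148, …, 2208 — 17 in all.
Of these, 2200 is divisible by 100 but not 400, so not leap.
Leap years: 17 − 1 = 16.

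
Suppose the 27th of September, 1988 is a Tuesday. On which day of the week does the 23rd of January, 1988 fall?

Saturday

Count forward from the earlier date (January 23, 1988) to the later (September 27, 1988):
January 1988: 31 − 23 = 8 days remain.
Then February 1988 (29), March (31), April (30), May (31), June (30), July (31), August (31): 29 + 31 + 30 + 31 + 30 + 31 + 31 = 213 days.
September 1–27, 1988: 27 days.
Total: 8 + 213 + 27 = 248 days.
248 mod 7 = 3, so 3 days before Tuesday is Saturday.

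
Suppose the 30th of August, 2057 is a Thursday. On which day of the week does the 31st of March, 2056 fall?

Count forward from the earlier date (March 31, 2056) to the later (August 30, 2057):
Day-of-year of March 31, 2056: 91.
Day-of-year of August 30, 2057: 242.
2056 has 366 days, so 366 − 91 = 275 days remain in 2056.
Total: 275 + 242 = 517 days.
517 mod 7 = 6, so 6 days before Thursday is Friday.

Friday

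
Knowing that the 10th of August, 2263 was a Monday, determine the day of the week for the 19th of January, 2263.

Monday

Count forward from the earlier date (January 19, 2263) to the later (August 10, 2263):
January 2263: 31 − 19 = 12 days remain.
Then February 2263 (28), March (31), April (30), May (31), June (30), July (31): 28 + 31 + 30 + 31 + 30 + 31 = 181 days.
August 1–10, 2263: 10 days.
Total: 12 + 181 + 10 = 203 days.
203 is a multiple of 7, so the 19th of January, 2263 falls on the same weekday: Monday.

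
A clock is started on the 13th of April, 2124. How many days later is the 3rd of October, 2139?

5651

Day-of-year of April 13, 2124: 104.
Day-of-year of October 3, 2139: 276.
2124 has 366 days, so 366 − 104 = 262 days remain in 2124.
Full years 2125–2138: 11 common + 3 leap = 11×365 + 3×366 = 5113 days.
Total: 262 + 5113 + 276 = 5651 days.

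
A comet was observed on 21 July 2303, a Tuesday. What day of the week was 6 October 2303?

July 2303: 31 − 21 = 10 days remain.
Then August (31), September (30): 31 + 30 = 61 days.
October 1–6, 2303: 6 days.
Total: 10 + 61 + 6 = 77 days.
77 is a multiple of 7, so 6 October 2303 falls on the same weekday: Tuesday.

Tuesday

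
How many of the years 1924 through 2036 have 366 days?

Years divisible by 4: 1924, 1928, …, 2036 — 29 in all.
2000 is divisible by 400, so still leap.
No century exceptions apply. Count: 29.

29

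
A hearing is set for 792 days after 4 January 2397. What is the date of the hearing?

7 March 2399

Count 792 days after January 4, 2397:
Day-of-year of January 4, 2397: 4.
Day-of-year of March 7, 2399: 66.
2397 has 365 days, so 365 − 4 = 361 days remain in 2397.
Full years: 2398: 365. Sum = 365.
Total: 361 + 365 + 66 = 792 days.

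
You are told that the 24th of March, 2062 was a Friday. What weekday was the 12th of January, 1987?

Monday

Count forward from the earlier date (January 12, 1987) to the later (March 24, 2062):
Day-of-year of January 12, 1987: 12.
Day-of-year of March 24, 2062: 83.
1987 has 365 days, so 365 − 12 = 353 days remain in 1987.
Full years 1988–2061: 55 common + 19 leap = 55×365 + 19×366 = 27029 days.
Total: 353 + 27029 + 83 = 27465 days.
27465 mod 7 = 4, so 4 days before Friday is Monday.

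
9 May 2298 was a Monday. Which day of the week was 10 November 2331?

Tuesday

Day-of-year of May 9, 2298: 129.
Day-of-year of November 10, 2331: 314.
2298 has 365 days, so 365 − 129 = 236 days remain in 2298.
Full years 2299–2330: 25 common + 7 leap = 25×365 + 7×366 = 11687 days.
Total: 236 + 11687 + 314 = 12237 days.
12237 mod 7 = 1, so 1 day after Monday is Tuesday.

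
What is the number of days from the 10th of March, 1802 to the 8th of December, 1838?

13422

Day-of-year of March 10, 1802: 69.
Day-of-year of December 8, 1838: 342.
1802 has 365 days, so 365 − 69 = 296 days remain in 1802.
Full years 1803–1837: 26 common + 9 leap = 26×365 + 9×366 = 12784 days.
Total: 296 + 12784 + 342 = 13422 days.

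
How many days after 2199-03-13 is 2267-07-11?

Day-of-year of March 13, 2199: 72.
Day-of-year of July 11, 2267: 192.
2199 has 365 days, so 365 − 72 = 293 days remain in 2199.
Full years 2200–2266: 51 common + 16 leap = 51×365 + 16×366 = 24471 days.
Total: 293 + 24471 + 192 = 24956 days.

24956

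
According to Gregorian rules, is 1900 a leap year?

No

1900 is not a leap year (divisible by 100 but not 400).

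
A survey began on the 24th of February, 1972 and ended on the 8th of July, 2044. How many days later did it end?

26433

Day-of-year of February 24, 1972: 55.
Day-of-year of July 8, 2044: 190.
1972 has 366 days, so 366 − 55 = 311 days remain in 1972.
Full years 1973–2043: 54 common + 17 leap = 54×365 + 17×366 = 25932 days.
Total: 311 + 25932 + 190 = 26433 days.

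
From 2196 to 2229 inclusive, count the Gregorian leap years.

8

Years divisible by 4 in [2196, 2229]: 2196, 2200, 2204, 2208, 2212, 2216, 2220, 2224, 2228.
Of these, 2200 is divisible by 100 but not 400, so not leap.
Leap years: 9 − 1 = 8.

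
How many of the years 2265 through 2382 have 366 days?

28

Years divisible by 4: 2268, 2272, …, 2380 — 29 in all.
Of these, 2300 is divisible by 100 but not 400, so not leap.
Leap years: 29 − 1 = 28.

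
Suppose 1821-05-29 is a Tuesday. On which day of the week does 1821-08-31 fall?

Friday

May 1821: 31 − 29 = 2 days remain.
Then June (30), July (31): 30 + 31 = 61 days.
August 1–31, 1821: 31 days.
Total: 2 + 61 + 31 = 94 days.
94 mod 7 = 3, so 3 days after Tuesday is Friday.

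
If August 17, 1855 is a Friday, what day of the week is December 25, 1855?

Tuesday

August 1855: 31 − 17 = 14 days remain.
Then September (30), October (31), November (30): 30 + 31 + 30 = 91 days.
December 1–25, 1855: 25 days.
Total: 14 + 91 + 25 = 130 days.
130 mod 7 = 4, so 4 days after Friday is Tuesday.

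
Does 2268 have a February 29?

Yes

2268 is a leap year.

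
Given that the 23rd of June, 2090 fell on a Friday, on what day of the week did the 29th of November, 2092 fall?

Saturday

Day-of-year of June 23, 2090: 174.
Day-of-year of November 29, 2092: 334.
2090 has 365 days, so 365 − 174 = 191 days remain in 2090.
Full years: 2091: 365. Sum = 365.
Total: 191 + 365 + 334 = 890 days.
890 mod 7 = 1, so 1 day after Friday is Saturday.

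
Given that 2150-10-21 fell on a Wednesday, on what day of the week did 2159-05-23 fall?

Wednesday

Day-of-year of October 21, 2150: 294.
Day-of-year of May 23, 2159: 143.
2150 has 365 days, so 365 − 294 = 71 days remain in 2150.
Full years 2151–2158: 6 common + 2 leap = 6×365 + 2×366 = 2922 days.
Total: 71 + 2922 + 143 = 3136 days.
3136 is a multiple of 7, so 2159-05-23 falls on the same weekday: Wednesday.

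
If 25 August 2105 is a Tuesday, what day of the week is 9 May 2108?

Wednesday

Day-of-year of August 25, 2105: 237.
Day-of-year of May 9, 2108: 130.
2105 has 365 days, so 365 − 237 = 128 days remain in 2105.
Full years: 2106: 365; 2107: 365. Sum = 730.
Total: 128 + 730 + 130 = 988 days.
988 mod 7 = 1, so 1 day after Tuesday is Wednesday.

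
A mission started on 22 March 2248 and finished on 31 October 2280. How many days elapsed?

Day-of-year of March 22, 2248: 82.
Day-of-year of October 31, 2280: 305.
2248 has 366 days, so 366 − 82 = 284 days remain in 2248.
Full years 2249–2279: 24 common + 7 leap = 24×365 + 7×366 = 11322 days.
Total: 284 + 11322 + 305 = 11911 days.

11911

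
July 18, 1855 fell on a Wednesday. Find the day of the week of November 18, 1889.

Monday

From July 18, 1855 to July 18, 1889: 34 years, of which 9 contain a Feb 29 — 25×365 + 9×366 = 12419 days.
July 1889: 31 − 18 = 13 days remain.
Then August (31), September (30), October (31): 31 + 30 + 31 = 92 days.
November 1–18, 1889: 18 days.
Residual: 123 days.
Total: 12542 days.
12542 mod 7 = 5, so 5 days after Wednesday is Monday.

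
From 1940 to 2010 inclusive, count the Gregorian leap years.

Years divisible by 4: 1940, 1944, …, 2008 — 18 in all.
2000 is divisible by 400, so still leap.
No century exceptions apply. Count: 18.

18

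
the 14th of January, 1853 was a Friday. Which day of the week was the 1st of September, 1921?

From January 14, 1853 to January 14, 1921: 68 years, of which 16 contain a Feb 29 — 52×365 + 16×366 = 24836 days.
(1900 is not a leap year (divisible by 100 but not 400).)
January 1921: 31 − 14 = 17 days remain.
Then February 1921 (28), March (31), April (30), May (31), June (30), July (31), August (31): 28 + 31 + 30 + 31 + 30 + 31 + 31 = 212 days.
September 1, 1921: 1 day.
Residual: 230 days.
Total: 25066 days.
25066 mod 7 = 6, so 6 days after Friday is Thursday.

Thursday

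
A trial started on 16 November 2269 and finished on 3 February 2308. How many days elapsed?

13957

Day-of-year of November 16, 2269: 320.
Day-of-year of February 3, 2308: 34.
2269 has 365 days, so 365 − 320 = 45 days remain in 2269.
Full years 2270–2307: 30 common + 8 leap = 30×365 + 8×366 = 13878 days.
Total: 45 + 13878 + 34 = 13957 days.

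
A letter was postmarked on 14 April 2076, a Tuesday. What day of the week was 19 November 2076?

Thursday

April 2076: 30 − 14 = 16 days remain.
Then May (31), June (30), July (31), August (31), September (30), October (31): 31 + 30 + 31 + 31 + 30 + 31 = 184 days.
November 1–19, 2076: 19 days.
Total: 16 + 184 + 19 = 219 days.
219 mod 7 = 2, so 2 days after Tuesday is Thursday.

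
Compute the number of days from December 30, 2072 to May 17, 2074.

503

December 2072: 31 − 30 = 1 day remains.
Then 16 full months totalling 485 days.
May 1–17, 2074: 17 days.
Total: 1 + 485 + 17 = 503 days.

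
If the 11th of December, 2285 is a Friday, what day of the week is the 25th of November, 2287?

Day-of-year of December 11, 2285: 345.
Day-of-year of November 25, 2287: 329.
2285 has 365 days, so 365 − 345 = 20 days remain in 2285.
Full years: 2286: 365. Sum = 365.
Total: 20 + 365 + 329 = 714 days.
714 is a multiple of 7, so the 25th of November, 2287 falls on the same weekday: Friday.

Friday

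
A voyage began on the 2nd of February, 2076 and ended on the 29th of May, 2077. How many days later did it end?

482

February 2076: 29 − 2 = 27 days remain (2076 is a leap year, so February has 29 days).
Then 14 full months totalling 426 days.
May 1–29, 2077: 29 days.
Total: 27 + 426 + 29 = 482 days.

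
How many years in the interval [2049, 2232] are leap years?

44

Years divisible by 4: 2052, 2056, …, 2232 — 46 in all.
Of these, 2100, 2200 are divisible by 100 but not 400, so not leap.
Leap years: 46 − 2 = 44.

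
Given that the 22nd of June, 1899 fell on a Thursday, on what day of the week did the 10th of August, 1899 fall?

Thursday

June 1899: 30 − 22 = 8 days remain.
Then July (31): 31 days.
August 1–10, 1899: 10 days.
Total: 8 + 31 + 10 = 49 days.
49 is a multiple of 7, so the 10th of August, 1899 falls on the same weekday: Thursday.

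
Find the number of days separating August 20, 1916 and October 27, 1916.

August 1916: 31 − 20 = 11 days remain.
Then September (30): 30 days.
October 1–27, 1916: 27 days.
Total: 11 + 30 + 27 = 68 days.

68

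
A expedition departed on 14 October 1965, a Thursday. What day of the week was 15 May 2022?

From October 14, 1965 to October 14, 2021: 56 years, of which 14 contain a Feb 29 — 42×365 + 14×366 = 20454 days.
(2000 is a leap year (divisible by 400).)
October 2021: 31 − 14 = 17 days remain.
Then November (30), December (31), January (31), February 2022 (28), March (31), April (30): 30 + 31 + 31 + 28 + 31 + 30 = 181 days.
May 1–15, 2022: 15 days.
Residual: 213 days.
Total: 20667 days.
20667 mod 7 = 3, so 3 days after Thursday is Sunday.

Sunday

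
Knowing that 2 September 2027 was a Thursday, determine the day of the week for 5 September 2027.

Within September 2027: 5 − 2 = 3 days.
3 mod 7 = 3, so 3 days after Thursday is Sunday.

Sunday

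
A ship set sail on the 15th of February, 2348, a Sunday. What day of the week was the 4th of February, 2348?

Count forward from the earlier date (February 4, 2348) to the later (February 15, 2348):
Within February 2348: 15 − 4 = 11 days.
11 mod 7 = 4, so 4 days before Sunday is Wednesday.

Wednesday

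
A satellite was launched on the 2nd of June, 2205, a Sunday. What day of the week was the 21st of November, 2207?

Day-of-year of June 2, 2205: 153.
Day-of-year of November 21, 2207: 325.
2205 has 365 days, so 365 − 153 = 212 days remain in 2205.
Full years: 2206: 365. Sum = 365.
Total: 212 + 365 + 325 = 902 days.
902 mod 7 = 6, so 6 days after Sunday is Saturday.

Saturday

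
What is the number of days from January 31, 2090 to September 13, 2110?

7529

From January 31, 2090 to January 31, 2110: 20 years, of which 4 contain a Feb 29 — 16×365 + 4×366 = 7304 days.
(2100 is not a leap year (divisible by 100 but not 400).)
January 2110: 31 − 31 = 0 days remain.
Then February 2110 (28), March (31), April (30), May (31), June (30), July (31), August (31): 28 + 31 + 30 + 31 + 30 + 31 + 31 = 212 days.
September 1–13, 2110: 13 days.
Residual: 225 days.
Total: 7529 days.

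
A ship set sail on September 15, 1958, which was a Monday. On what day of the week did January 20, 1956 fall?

Count forward from the earlier date (January 20, 1956) to the later (September 15, 1958):
Day-of-year of January 20, 1956: 20.
Day-of-year of September 15, 1958: 258.
1956 has 366 days, so 366 − 20 = 346 days remain in 1956.
Full years: 1957: 365. Sum = 365.
Total: 346 + 365 + 258 = 969 days.
969 mod 7 = 3, so 3 days before Monday is Friday.

Friday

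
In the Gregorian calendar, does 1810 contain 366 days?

No

1810 is not a leap year.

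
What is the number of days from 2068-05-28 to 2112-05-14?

Day-of-year of May 28, 2068: 149.
Day-of-year of May 14, 2112: 135.
2068 has 366 days, so 366 − 149 = 217 days remain in 2068.
Full years 2069–2111: 34 common + 9 leap = 34×365 + 9×366 = 15704 days.
Total: 217 + 15704 + 135 = 16056 days.

16056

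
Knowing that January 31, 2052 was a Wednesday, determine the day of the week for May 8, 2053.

January 31, 2052 → January 31, 2053: 366 days (2052 is a leap year).
January 2053: 31 − 31 = 0 days remain.
Then February 2053 (28), March (31), April (30): 28 + 31 + 30 = 89 days.
May 1–8, 2053: 8 days.
Residual: 97 days.
Total: 463 days.
463 mod 7 = 1, so 1 day after Wednesday is Thursday.

Thursday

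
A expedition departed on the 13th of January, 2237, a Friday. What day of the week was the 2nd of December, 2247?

Thursday

From January 13, 2237 to January 13, 2247: 10 years, of which 2 contain a Feb 29 — 8×365 + 2×366 = 3652 days.
January 2247: 31 − 13 = 18 days remain.
Then 10 full months totalling 303 days.
December 1–2, 2247: 2 days.
Residual: 323 days.
Total: 3975 days.
3975 mod 7 = 6, so 6 days after Friday is Thursday.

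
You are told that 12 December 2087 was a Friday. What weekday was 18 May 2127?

From December 12, 2087 to December 12, 2126: 39 years, of which 9 contain a Feb 29 — 30×365 + 9×366 = 14244 days.
(2100 is not a leap year (divisible by 100 but not 400).)
December 2126: 31 − 12 = 19 days remain.
Then January (31), February 2127 (28), March (31), April (30): 31 + 28 + 31 + 30 = 120 days.
May 1–18, 2127: 18 days.
Residual: 157 days.
Total: 14401 days.
14401 mod 7 = 2, so 2 days after Friday is Sunday.

Sunday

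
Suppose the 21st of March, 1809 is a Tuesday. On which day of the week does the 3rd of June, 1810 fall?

Sunday

March 1809: 31 − 21 = 10 days remain.
Then 14 full months totalling 426 days.
June 1–3, 1810: 3 days.
Total: 10 + 426 + 3 = 439 days.
439 mod 7 = 5, so 5 days after Tuesday is Sunday.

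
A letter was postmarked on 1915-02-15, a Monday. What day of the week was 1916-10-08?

Sunday

Day-of-year of February 15, 1915: 46.
Day-of-year of October 8, 1916: 282.
1915 has 365 days, so 365 − 46 = 319 days remain in 1915.
Total: 319 + 282 = 601 days.
601 mod 7 = 6, so 6 days after Monday is Sunday.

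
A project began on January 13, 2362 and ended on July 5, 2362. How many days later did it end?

173

January 2362: 31 − 13 = 18 days remain.
Then February 2362 (28), March (31), April (30), May (31), June (30): 28 + 31 + 30 + 31 + 30 = 150 days.
July 1–5, 2362: 5 days.
Total: 18 + 150 + 5 = 173 days.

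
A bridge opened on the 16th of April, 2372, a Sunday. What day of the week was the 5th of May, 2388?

Thursday

Day-of-year of April 16, 2372: 107.
Day-of-year of May 5, 2388: 126.
2372 has 366 days, so 366 − 107 = 259 days remain in 2372.
Full years 2373–2387: 12 common + 3 leap = 12×365 + 3×366 = 5478 days.
Total: 259 + 5478 + 126 = 5863 days.
5863 mod 7 = 4, so 4 days after Sunday is Thursday.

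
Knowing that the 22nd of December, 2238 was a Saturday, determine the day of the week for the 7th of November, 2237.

Count forward from the earlier date (November 7, 2237) to the later (December 22, 2238):
November 2237: 30 − 7 = 23 days remain.
Then 12 full months totalling 365 days.
December 1–22, 2238: 22 days.
Total: 23 + 365 + 22 = 410 days.
410 mod 7 = 4, so 4 days before Saturday is Tuesday.

Tuesday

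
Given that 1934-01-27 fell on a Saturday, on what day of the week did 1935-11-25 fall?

January 27, 1934 → January 27, 1935: 365 days.
January 1935: 31 − 27 = 4 days remain.
Then 9 full months totalling 273 days.
November 1–25, 1935: 25 days.
Residual: 302 days.
Total: 667 days.
667 mod 7 = 2, so 2 days after Saturday is Monday.

Monday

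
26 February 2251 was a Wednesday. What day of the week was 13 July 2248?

Thursday

Count forward from the earlier date (July 13, 2248) to the later (February 26, 2251):
July 13, 2248 → July 13, 2249: 365 days.
July 13, 2249 → July 13, 2250: 365 days.
July 2250: 31 − 13 = 18 days remain.
Then August (31), September (30), October (31), November (30), December (31), January (31): 31 + 30 + 31 + 30 + 31 + 31 = 184 days.
February 1–26, 2251: 26 days (2251 is not a leap year).
Residual: 228 days.
Total: 958 days.
958 mod 7 = 6, so 6 days before Wednesday is Thursday.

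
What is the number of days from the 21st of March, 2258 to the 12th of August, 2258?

144

March 2258: 31 − 21 = 10 days remain.
Then April (30), May (31), June (30), July (31): 30 + 31 + 30 + 31 = 122 days.
August 1–12, 2258: 12 days.
Total: 10 + 122 + 12 = 144 days.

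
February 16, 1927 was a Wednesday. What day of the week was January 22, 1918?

Tuesday

Count forward from the earlier date (January 22, 1918) to the later (February 16, 1927):
From January 22, 1918 to January 22, 1927: 9 years, of which 2 contain a Feb 29 — 7×365 + 2×366 = 3287 days.
January 1927: 31 − 22 = 9 days remain.
February 1–16, 1927: 16 days (1927 is not a leap year).
Residual: 25 days.
Total: 3312 days.
3312 mod 7 = 1, so 1 day before Wednesday is Tuesday.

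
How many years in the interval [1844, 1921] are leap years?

19

Years divisible by 4: 1844, 1848, …, 1920 — 20 in all.
Of these, 1900 is divisible by 100 but not 400, so not leap.
Leap years: 20 − 1 = 19.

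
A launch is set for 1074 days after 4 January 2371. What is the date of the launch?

13 December 2373

Count 1074 days after January 4, 2371:
January 4, 2371 → January 4, 2372: 365 days.
January 4, 2372 → January 4, 2373: 366 days (2372 is a leap year).
January 2373: 31 − 4 = 27 days remain.
Then 10 full months totalling 303 days.
December 1–13, 2373: 13 days.
Residual: 343 days.
Total: 1074 days.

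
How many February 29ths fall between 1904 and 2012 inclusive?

Years divisible by 4: 1904, 1908, …, 2012 — 28 in all.
2000 is divisible by 400, so still leap.
No century exceptions apply. Count: 28.

28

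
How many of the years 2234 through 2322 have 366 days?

Years divisible by 4: 2236, 2240, …, 2320 — 22 in all.
Of these, 2300 is divisible by 100 but not 400, so not leap.
Leap years: 22 − 1 = 21.

21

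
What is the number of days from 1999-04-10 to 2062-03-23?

22993

From April 10, 1999 to April 10, 2061: 62 years, of which 16 contain a Feb 29 — 46×365 + 16×366 = 22646 days.
(2000 is a leap year (divisible by 400).)
April 2061: 30 − 10 = 20 days remain.
Then 10 full months totalling 304 days.
March 1–23, 2062: 23 days.
Residual: 347 days.
Total: 22993 days.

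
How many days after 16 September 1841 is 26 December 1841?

101

September 1841: 30 − 16 = 14 days remain.
Then October (31), November (30): 31 + 30 = 61 days.
December 1–26, 1841: 26 days.
Total: 14 + 61 + 26 = 101 days.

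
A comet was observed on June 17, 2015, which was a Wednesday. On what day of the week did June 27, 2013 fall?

Thursday

Count forward from the earlier date (June 27, 2013) to the later (June 17, 2015):
Day-of-year of June 27, 2013: 178.
Day-of-year of June 17, 2015: 168.
2013 has 365 days, so 365 − 178 = 187 days remain in 2013.
Full years: 2014: 365. Sum = 365.
Total: 187 + 365 + 168 = 720 days.
720 mod 7 = 6, so 6 days before Wednesday is Thursday.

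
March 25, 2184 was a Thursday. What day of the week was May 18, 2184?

Tuesday

March 2184: 31 − 25 = 6 days remain.
Then April (30): 30 days.
May 1–18, 2184: 18 days.
Total: 6 + 30 + 18 = 54 days.
54 mod 7 = 5, so 5 days after Thursday is Tuesday.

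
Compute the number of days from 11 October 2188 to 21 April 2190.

557

October 11, 2188 → October 11, 2189: 365 days.
October 2189: 31 − 11 = 20 days remain.
Then November (30), December (31), January (31), February 2190 (28), March (31): 30 + 31 + 31 + 28 + 31 = 151 days.
April 1–21, 2190: 21 days.
Residual: 192 days.
Total: 557 days.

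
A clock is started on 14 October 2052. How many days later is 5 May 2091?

14082

Day-of-year of October 14, 2052: 288.
Day-of-year of May 5, 2091: 125.
2052 has 366 days, so 366 − 288 = 78 days remain in 2052.
Full years 2053–2090: 29 common + 9 leap = 29×365 + 9×366 = 13879 days.
Total: 78 + 13879 + 125 = 14082 days.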